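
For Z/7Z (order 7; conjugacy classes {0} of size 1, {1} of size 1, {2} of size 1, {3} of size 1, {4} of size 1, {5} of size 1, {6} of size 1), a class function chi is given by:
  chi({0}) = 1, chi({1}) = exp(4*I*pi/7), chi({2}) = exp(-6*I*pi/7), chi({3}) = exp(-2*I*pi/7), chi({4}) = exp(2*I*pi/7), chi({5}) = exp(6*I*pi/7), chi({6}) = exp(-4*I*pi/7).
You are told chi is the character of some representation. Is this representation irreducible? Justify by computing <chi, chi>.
Irreducible: <chi, chi> = 1.

Why: <chi, chi> = (1/|G|) sum_C |C| * |chi(C)|^2 = (1/7)[1*|1|^2 + 1*|exp(4*I*pi/7)|^2 + 1*|exp(-6*I*pi/7)|^2 + 1*|exp(-2*I*pi/7)|^2 + 1*|exp(2*I*pi/7)|^2 + 1*|exp(6*I*pi/7)|^2 + 1*|exp(-4*I*pi/7)|^2]
  = (1/7)[(1) + (1) + (1) + (1) + (1) + (1) + (1)] = 7/7 = 1.
(Exp terms are combined using exp(i*s)*conj(exp(i*t)) = exp(i*(s-t)), and sums of them are collapsed using the identity that for every m > 1 the m distinct m-th roots of unity sum to 0, e.g. 1 + exp(2*I*pi/3) + exp(-2*I*pi/3) = 0.)
A character is irreducible iff <chi, chi> = 1, so this representation is irreducible.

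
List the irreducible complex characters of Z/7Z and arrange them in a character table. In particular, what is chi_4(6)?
Character table of Z/7Z (irreps indexed chi_0,...,chi_6 with chi_k(m) = zeta_7^(k*m), zeta_7 = exp(2*pi*i/7)):
  irrep \ class  {0} (size 1)  {1} (size 1)    {2} (size 1)    {3} (size 1)    {4} (size 1)    {5} (size 1)    {6} (size 1)  
  chi_0          1             1               1               1               1               1               1             
  chi_1          1             exp(2*I*pi/7)   exp(4*I*pi/7)   exp(6*I*pi/7)   exp(-6*I*pi/7)  exp(-4*I*pi/7)  exp(-2*I*pi/7)
  chi_2          1             exp(4*I*pi/7)   exp(-6*I*pi/7)  exp(-2*I*pi/7)  exp(2*I*pi/7)   exp(6*I*pi/7)   exp(-4*I*pi/7)
  chi_3          1             exp(6*I*pi/7)   exp(-2*I*pi/7)  exp(4*I*pi/7)   exp(-4*I*pi/7)  exp(2*I*pi/7)   exp(-6*I*pi/7)
  chi_4          1             exp(-6*I*pi/7)  exp(2*I*pi/7)   exp(-4*I*pi/7)  exp(4*I*pi/7)   exp(-2*I*pi/7)  exp(6*I*pi/7) 
  chi_5          1             exp(-4*I*pi/7)  exp(6*I*pi/7)   exp(2*I*pi/7)   exp(-2*I*pi/7)  exp(-6*I*pi/7)  exp(4*I*pi/7) 
  chi_6          1             exp(-2*I*pi/7)  exp(-4*I*pi/7)  exp(-6*I*pi/7)  exp(6*I*pi/7)   exp(4*I*pi/7)   exp(2*I*pi/7) 

Spot check: chi_4(6) = zeta_7^(4*6) = zeta_7^24 = exp(6*I*pi/7).

Reasoning: Z/7Z is abelian, so all 7 irreducible complex representations are 1-dimensional. They are given by chi_k(m) = zeta_7^(k*m) for k = 0,...,6. Row orthogonality: sum_m chi_k(m) conj(chi_l(m)) = 7 * [k = l].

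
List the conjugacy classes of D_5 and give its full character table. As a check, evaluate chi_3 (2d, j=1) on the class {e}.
Conjugacy classes: {e} of size 1, {r^1, r^4} of size 2, {r^2, r^3} of size 2, {s, sr, ..., sr^4} of size 5.
Character table:
  irrep \ class              {e} (size 1)  {r^1, r^4} (size 2)  {r^2, r^3} (size 2)  {s, sr, ..., sr^4} (size 5)
  chi_1 (triv)               1             1                    1                    1                          
  chi_2 (sign: r->1, s->-1)  1             1                    1                    -1                         
  chi_3 (2d, j=1)            2             -1/2 + sqrt(5)/2     -sqrt(5)/2 - 1/2     0                          
  chi_4 (2d, j=2)            2             -sqrt(5)/2 - 1/2     -1/2 + sqrt(5)/2     0                          

Spot check: chi_3 (2d, j=1) on {e} = 2.

Solution. D_5 has order 2*5 = 10 with 4 conjugacy classes, hence 4 irreducibles. Sum of squared dims 1 + 1 + 4 + 4 = 10 = |G|. Linear characters come from the abelianisation; the 2-dimensional irreps have character r^k -> 2*cos(2*pi*j*k/5), reflections -> 0.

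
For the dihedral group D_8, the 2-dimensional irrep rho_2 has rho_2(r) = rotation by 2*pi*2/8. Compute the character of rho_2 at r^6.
chi_{rho_2}(r^6) = 2*cos(2*pi*2*6/8) = -2

Reasoning: rho_2(r^6) is rotation by angle 2*pi*2*6/8, whose trace is 2*cos(2*pi*2*6/8) = -2.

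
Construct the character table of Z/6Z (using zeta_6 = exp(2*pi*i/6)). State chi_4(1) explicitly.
Character table of Z/6Z (irreps indexed chi_0,...,chi_5 with chi_k(m) = zeta_6^(k*m), zeta_6 = exp(2*pi*i/6)):
  irrep \ class  {0} (size 1)  {1} (size 1)    {2} (size 1)    {3} (size 1)  {4} (size 1)    {5} (size 1)  
  chi_0          1             1               1               1             1               1             
  chi_1          1             exp(I*pi/3)     exp(2*I*pi/3)   -1            exp(-2*I*pi/3)  exp(-I*pi/3)  
  chi_2          1             exp(2*I*pi/3)   exp(-2*I*pi/3)  1             exp(2*I*pi/3)   exp(-2*I*pi/3)
  chi_3          1             -1              1               -1            1               -1            
  chi_4          1             exp(-2*I*pi/3)  exp(2*I*pi/3)   1             exp(-2*I*pi/3)  exp(2*I*pi/3) 
  chi_5          1             exp(-I*pi/3)    exp(-2*I*pi/3)  -1            exp(2*I*pi/3)   exp(I*pi/3)   

Spot check: chi_4(1) = zeta_6^(4*1) = zeta_6^4 = exp(-2*I*pi/3).

Why: Z/6Z is abelian, so all 6 irreducible complex representations are 1-dimensional. They are given by chi_k(m) = zeta_6^(k*m) for k = 0,...,5. Row orthogonality: sum_m chi_k(m) conj(chi_l(m)) = 6 * [k = l].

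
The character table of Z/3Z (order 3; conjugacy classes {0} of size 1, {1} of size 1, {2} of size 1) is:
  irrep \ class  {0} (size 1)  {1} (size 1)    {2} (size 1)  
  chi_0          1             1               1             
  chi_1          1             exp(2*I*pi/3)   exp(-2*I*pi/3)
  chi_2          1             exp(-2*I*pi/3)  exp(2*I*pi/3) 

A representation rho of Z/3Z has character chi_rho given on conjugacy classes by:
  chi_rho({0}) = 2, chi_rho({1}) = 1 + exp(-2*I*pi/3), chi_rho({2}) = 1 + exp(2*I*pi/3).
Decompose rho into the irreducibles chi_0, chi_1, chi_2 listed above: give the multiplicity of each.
Multiplicities: chi_0: 1, chi_1: 0, chi_2: 1.

Explanation: Use <chi_rho, chi> = (1/|G|) sum_C |C| * chi_rho(C) * conj(chi(C)) with |G| = 3 for each irreducible chi in the table:
  <chi_rho, chi_0> = (1/3)[1*(2)*conj(1) + 1*(1 + exp(-2*I*pi/3))*conj(1) + 1*(1 + exp(2*I*pi/3))*conj(1)]
      = (1/3)[(2) + (1 + exp(-2*I*pi/3)) + (1 + exp(2*I*pi/3))] = 3/3 = 1
  <chi_rho, chi_1> = (1/3)[1*(2)*conj(1) + 1*(1 + exp(-2*I*pi/3))*conj(exp(2*I*pi/3)) + 1*(1 + exp(2*I*pi/3))*conj(exp(-2*I*pi/3))]
      = (1/3)[(2) + (-1) + (-1)] = 0/3 = 0
  <chi_rho, chi_2> = (1/3)[1*(2)*conj(1) + 1*(1 + exp(-2*I*pi/3))*conj(exp(-2*I*pi/3)) + 1*(1 + exp(2*I*pi/3))*conj(exp(2*I*pi/3))]
      = (1/3)[(2) + (1 + exp(2*I*pi/3)) + (1 + exp(-2*I*pi/3))] = 3/3 = 1
(Exp terms are combined using exp(i*s)*conj(exp(i*t)) = exp(i*(s-t)), and sums of them are collapsed using the identity that for every m > 1 the m distinct m-th roots of unity sum to 0, e.g. 1 + exp(2*I*pi/3) + exp(-2*I*pi/3) = 0.)
Dimension check: dim(rho) = sum (mult * dim) = 1*1 + 0*1 + 1*1 = 2 = chi_rho(e) = 2.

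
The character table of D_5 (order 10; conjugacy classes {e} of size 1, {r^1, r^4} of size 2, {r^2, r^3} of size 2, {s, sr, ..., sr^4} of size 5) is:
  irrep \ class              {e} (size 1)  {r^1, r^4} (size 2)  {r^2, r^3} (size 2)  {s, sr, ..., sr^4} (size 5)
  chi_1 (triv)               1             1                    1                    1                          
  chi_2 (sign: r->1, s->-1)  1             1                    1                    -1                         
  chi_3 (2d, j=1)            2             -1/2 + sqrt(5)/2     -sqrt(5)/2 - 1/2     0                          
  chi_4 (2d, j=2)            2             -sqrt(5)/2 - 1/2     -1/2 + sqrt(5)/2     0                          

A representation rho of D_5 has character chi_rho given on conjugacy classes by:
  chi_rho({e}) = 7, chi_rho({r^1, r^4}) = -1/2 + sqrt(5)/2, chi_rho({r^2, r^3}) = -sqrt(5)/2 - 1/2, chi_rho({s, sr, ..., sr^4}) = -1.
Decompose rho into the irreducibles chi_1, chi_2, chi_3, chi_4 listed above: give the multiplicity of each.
Multiplicities: chi_1: 0, chi_2: 1, chi_3: 2, chi_4: 1.

Why: Use <chi_rho, chi> = (1/|G|) sum_C |C| * chi_rho(C) * conj(chi(C)) with |G| = 10 for each irreducible chi in the table:
  <chi_rho, chi_1> = (1/10)[1*(7)*conj(1) + 2*(-1/2 + sqrt(5)/2)*conj(1) + 2*(-sqrt(5)/2 - 1/2)*conj(1) + 5*(-1)*conj(1)]
      = (1/10)[(7) + (-1 + sqrt(5)) + (-sqrt(5) - 1) + (-5)] = 0/10 = 0
  <chi_rho, chi_2> = (1/10)[1*(7)*conj(1) + 2*(-1/2 + sqrt(5)/2)*conj(1) + 2*(-sqrt(5)/2 - 1/2)*conj(1) + 5*(-1)*conj(-1)]
      = (1/10)[(7) + (-1 + sqrt(5)) + (-sqrt(5) - 1) + (5)] = 10/10 = 1
  <chi_rho, chi_3> = (1/10)[1*(7)*conj(2) + 2*(-1/2 + sqrt(5)/2)*conj(-1/2 + sqrt(5)/2) + 2*(-sqrt(5)/2 - 1/2)*conj(-sqrt(5)/2 - 1/2) + 5*(-1)*conj(0)]
      = (1/10)[(14) + (3 - sqrt(5)) + (sqrt(5) + 3) + (0)] = 20/10 = 2
  <chi_rho, chi_4> = (1/10)[1*(7)*conj(2) + 2*(-1/2 + sqrt(5)/2)*conj(-sqrt(5)/2 - 1/2) + 2*(-sqrt(5)/2 - 1/2)*conj(-1/2 + sqrt(5)/2) + 5*(-1)*conj(0)]
      = (1/10)[(14) + (-2) + (-2) + (0)] = 10/10 = 1
Dimension check: dim(rho) = sum (mult * dim) = 0*1 + 1*1 + 2*2 + 1*2 = 7 = chi_rho(e) = 7.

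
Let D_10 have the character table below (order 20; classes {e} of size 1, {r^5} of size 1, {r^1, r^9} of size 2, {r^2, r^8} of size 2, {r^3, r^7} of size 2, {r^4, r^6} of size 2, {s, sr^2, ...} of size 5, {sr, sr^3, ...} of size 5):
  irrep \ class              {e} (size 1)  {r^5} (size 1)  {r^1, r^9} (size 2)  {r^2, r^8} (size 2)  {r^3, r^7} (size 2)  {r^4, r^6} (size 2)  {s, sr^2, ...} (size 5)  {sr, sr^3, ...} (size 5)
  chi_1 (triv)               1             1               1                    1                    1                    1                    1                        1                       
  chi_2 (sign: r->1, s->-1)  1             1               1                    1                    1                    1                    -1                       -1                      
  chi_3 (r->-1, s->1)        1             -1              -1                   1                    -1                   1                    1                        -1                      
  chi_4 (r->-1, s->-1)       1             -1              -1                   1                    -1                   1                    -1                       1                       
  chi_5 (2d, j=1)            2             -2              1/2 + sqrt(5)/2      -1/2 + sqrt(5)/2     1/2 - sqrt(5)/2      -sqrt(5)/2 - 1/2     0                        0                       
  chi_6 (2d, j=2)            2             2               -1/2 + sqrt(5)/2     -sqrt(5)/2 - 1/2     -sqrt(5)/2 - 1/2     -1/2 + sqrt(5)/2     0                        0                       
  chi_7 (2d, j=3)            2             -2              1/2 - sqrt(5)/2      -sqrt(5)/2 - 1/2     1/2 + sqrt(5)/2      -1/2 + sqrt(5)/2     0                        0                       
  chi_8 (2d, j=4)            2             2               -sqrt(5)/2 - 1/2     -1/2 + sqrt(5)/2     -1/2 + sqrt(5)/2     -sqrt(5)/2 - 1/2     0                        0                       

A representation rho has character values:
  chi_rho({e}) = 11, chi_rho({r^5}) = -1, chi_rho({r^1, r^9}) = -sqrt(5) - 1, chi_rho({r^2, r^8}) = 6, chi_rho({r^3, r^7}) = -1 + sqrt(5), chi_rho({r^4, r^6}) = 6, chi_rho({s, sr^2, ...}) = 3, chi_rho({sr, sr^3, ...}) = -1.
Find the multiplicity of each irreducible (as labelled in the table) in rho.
Multiplicities: chi_1: 2, chi_2: 1, chi_3: 3, chi_4: 1, chi_5: 0, chi_6: 0, chi_7: 1, chi_8: 1.

Argument: Use <chi_rho, chi> = (1/|G|) sum_C |C| * chi_rho(C) * conj(chi(C)) with |G| = 20 for each irreducible chi in the table:
  <chi_rho, chi_1> = (1/20)[1*(11)*conj(1) + 1*(-1)*conj(1) + 2*(-sqrt(5) - 1)*conj(1) + 2*(6)*conj(1) + 2*(-1 + sqrt(5))*conj(1) + 2*(6)*conj(1) + 5*(3)*conj(1) + 5*(-1)*conj(1)]
      = (1/20)[(11) + (-1) + (-2*sqrt(5) - 2) + (12) + (-2 + 2*sqrt(5)) + (12) + (15) + (-5)] = 40/20 = 2
  <chi_rho, chi_2> = (1/20)[1*(11)*conj(1) + 1*(-1)*conj(1) + 2*(-sqrt(5) - 1)*conj(1) + 2*(6)*conj(1) + 2*(-1 + sqrt(5))*conj(1) + 2*(6)*conj(1) + 5*(3)*conj(-1) + 5*(-1)*conj(-1)]
      = (1/20)[(11) + (-1) + (-2*sqrt(5) - 2) + (12) + (-2 + 2*sqrt(5)) + (12) + (-15) + (5)] = 20/20 = 1
  <chi_rho, chi_3> = (1/20)[1*(11)*conj(1) + 1*(-1)*conj(-1) + 2*(-sqrt(5) - 1)*conj(-1) + 2*(6)*conj(1) + 2*(-1 + sqrt(5))*conj(-1) + 2*(6)*conj(1) + 5*(3)*conj(1) + 5*(-1)*conj(-1)]
      = (1/20)[(11) + (1) + (2 + 2*sqrt(5)) + (12) + (2 - 2*sqrt(5)) + (12) + (15) + (5)] = 60/20 = 3
  <chi_rho, chi_4> = (1/20)[1*(11)*conj(1) + 1*(-1)*conj(-1) + 2*(-sqrt(5) - 1)*conj(-1) + 2*(6)*conj(1) + 2*(-1 + sqrt(5))*conj(-1) + 2*(6)*conj(1) + 5*(3)*conj(-1) + 5*(-1)*conj(1)]
      = (1/20)[(11) + (1) + (2 + 2*sqrt(5)) + (12) + (2 - 2*sqrt(5)) + (12) + (-15) + (-5)] = 20/20 = 1
  <chi_rho, chi_5> = (1/20)[1*(11)*conj(2) + 1*(-1)*conj(-2) + 2*(-sqrt(5) - 1)*conj(1/2 + sqrt(5)/2) + 2*(6)*conj(-1/2 + sqrt(5)/2) + 2*(-1 + sqrt(5))*conj(1/2 - sqrt(5)/2) + 2*(6)*conj(-sqrt(5)/2 - 1/2) + 5*(3)*conj(0) + 5*(-1)*conj(0)]
      = (1/20)[(22) + (2) + (-6 - 2*sqrt(5)) + (-6 + 6*sqrt(5)) + (-6 + 2*sqrt(5)) + (-6*sqrt(5) - 6) + (0) + (0)] = 0/20 = 0
  <chi_rho, chi_6> = (1/20)[1*(11)*conj(2) + 1*(-1)*conj(2) + 2*(-sqrt(5) - 1)*conj(-1/2 + sqrt(5)/2) + 2*(6)*conj(-sqrt(5)/2 - 1/2) + 2*(-1 + sqrt(5))*conj(-sqrt(5)/2 - 1/2) + 2*(6)*conj(-1/2 + sqrt(5)/2) + 5*(3)*conj(0) + 5*(-1)*conj(0)]
      = (1/20)[(22) + (-2) + (-4) + (-6*sqrt(5) - 6) + (-4) + (-6 + 6*sqrt(5)) + (0) + (0)] = 0/20 = 0
  <chi_rho, chi_7> = (1/20)[1*(11)*conj(2) + 1*(-1)*conj(-2) + 2*(-sqrt(5) - 1)*conj(1/2 - sqrt(5)/2) + 2*(6)*conj(-sqrt(5)/2 - 1/2) + 2*(-1 + sqrt(5))*conj(1/2 + sqrt(5)/2) + 2*(6)*conj(-1/2 + sqrt(5)/2) + 5*(3)*conj(0) + 5*(-1)*conj(0)]
      = (1/20)[(22) + (2) + (4) + (-6*sqrt(5) - 6) + (4) + (-6 + 6*sqrt(5)) + (0) + (0)] = 20/20 = 1
  <chi_rho, chi_8> = (1/20)[1*(11)*conj(2) + 1*(-1)*conj(2) + 2*(-sqrt(5) - 1)*conj(-sqrt(5)/2 - 1/2) + 2*(6)*conj(-1/2 + sqrt(5)/2) + 2*(-1 + sqrt(5))*conj(-1/2 + sqrt(5)/2) + 2*(6)*conj(-sqrt(5)/2 - 1/2) + 5*(3)*conj(0) + 5*(-1)*conj(0)]
      = (1/20)[(22) + (-2) + (2*sqrt(5) + 6) + (-6 + 6*sqrt(5)) + (6 - 2*sqrt(5)) + (-6*sqrt(5) - 6) + (0) + (0)] = 20/20 = 1
Dimension check: dim(rho) = sum (mult * dim) = 2*1 + 1*1 + 3*1 + 1*1 + 0*2 + 0*2 + 1*2 + 1*2 = 11 = chi_rho(e) = 11.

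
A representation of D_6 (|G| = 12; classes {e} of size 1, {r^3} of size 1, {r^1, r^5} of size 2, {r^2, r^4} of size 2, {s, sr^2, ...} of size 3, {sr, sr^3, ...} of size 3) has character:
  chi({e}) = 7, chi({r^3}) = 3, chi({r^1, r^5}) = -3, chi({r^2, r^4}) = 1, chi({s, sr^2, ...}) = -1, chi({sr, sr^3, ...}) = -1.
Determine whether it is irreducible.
Not irreducible (reducible): <chi, chi> = 7 > 1.

Argument: <chi, chi> = (1/|G|) sum_C |C| * |chi(C)|^2 = (1/12)[1*|7|^2 + 1*|3|^2 + 2*|-3|^2 + 2*|1|^2 + 3*|-1|^2 + 3*|-1|^2]
  = (1/12)[(49) + (9) + (18) + (2) + (3) + (3)] = 84/12 = 7.
A character is irreducible iff <chi, chi> = 1, so this representation is reducible.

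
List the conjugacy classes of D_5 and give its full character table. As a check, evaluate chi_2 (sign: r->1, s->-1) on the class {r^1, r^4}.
Conjugacy classes: {e} of size 1, {r^1, r^4} of size 2, {r^2, r^3} of size 2, {s, sr, ..., sr^4} of size 5.
Character table:
  irrep \ class              {e} (size 1)  {r^1, r^4} (size 2)  {r^2, r^3} (size 2)  {s, sr, ..., sr^4} (size 5)
  chi_1 (triv)               1             1                    1                    1                          
  chi_2 (sign: r->1, s->-1)  1             1                    1                    -1                         
  chi_3 (2d, j=1)            2             -1/2 + sqrt(5)/2     -sqrt(5)/2 - 1/2     0                          
  chi_4 (2d, j=2)            2             -sqrt(5)/2 - 1/2     -1/2 + sqrt(5)/2     0                          

Spot check: chi_2 (sign: r->1, s->-1) on {r^1, r^4} = 1.

Reasoning: D_5 has order 2*5 = 10 with 4 conjugacy classes, hence 4 irreducibles. Sum of squared dims 1 + 1 + 4 + 4 = 10 = |G|. Linear characters come from the abelianisation; the 2-dimensional irreps have character r^k -> 2*cos(2*pi*j*k/5), reflections -> 0.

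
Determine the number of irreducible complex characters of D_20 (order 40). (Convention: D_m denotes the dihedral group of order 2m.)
13

Working: The number of irreducible complex representations of a finite group equals its number of conjugacy classes. D_20 has 13 conjugacy classes (n/2 + 3 for n even), so D_20 (order 40) has exactly 13 irreducible complex representations.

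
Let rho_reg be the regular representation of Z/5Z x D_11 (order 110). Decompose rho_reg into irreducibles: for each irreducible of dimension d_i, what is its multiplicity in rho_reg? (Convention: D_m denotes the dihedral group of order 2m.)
Each irreducible V_i of dimension d_i appears with multiplicity d_i, i.e. rho_reg = (direct sum over all irreducibles V_i) d_i V_i. The irreducible dimensions for Z/5Z x D_11 are 1, 1, 1, 1, 1, 1, 1, 1, 1, 1, 2, 2, 2, 2, 2, 2, 2, 2, 2, 2, 2, 2, 2, 2, 2, 2, 2, 2, 2, 2, 2, 2, 2, 2, 2: 10 irreducibles of dimension 1, each with multiplicity 1; 25 irreducibles of dimension 2, each with multiplicity 2. Total dimension 10*1*1 + 25*2*2 = 110 = |G|.

Reasoning: General theorem: in the regular representation of a finite group G, each irreducible appears with multiplicity equal to its dimension. Check: dim(rho_reg) = sum d_i^2 = 1 + 1 + 1 + 1 + 1 + 1 + 1 + 1 + 1 + 1 + 4 + 4 + 4 + 4 + 4 + 4 + 4 + 4 + 4 + 4 + 4 + 4 + 4 + 4 + 4 + 4 + 4 + 4 + 4 + 4 + 4 + 4 + 4 + 4 + 4 = 110 = |G|.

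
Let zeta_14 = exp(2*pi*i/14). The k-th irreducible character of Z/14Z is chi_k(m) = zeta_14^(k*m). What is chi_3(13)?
chi_3(13) = zeta_14^39 = exp(-3*I*pi/7)

Why: chi_3(13) = zeta_14^(3*13) = zeta_14^39. Since zeta_14^14 = 1, this equals zeta_14^11 = exp(2*pi*i*11/14) = exp(-3*I*pi/7).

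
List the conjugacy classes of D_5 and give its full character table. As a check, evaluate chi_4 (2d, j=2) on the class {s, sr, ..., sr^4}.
Conjugacy classes: {e} of size 1, {r^1, r^4} of size 2, {r^2, r^3} of size 2, {s, sr, ..., sr^4} of size 5.
Character table:
  irrep \ class              {e} (size 1)  {r^1, r^4} (size 2)  {r^2, r^3} (size 2)  {s, sr, ..., sr^4} (size 5)
  chi_1 (triv)               1             1                    1                    1                          
  chi_2 (sign: r->1, s->-1)  1             1                    1                    -1                         
  chi_3 (2d, j=1)            2             -1/2 + sqrt(5)/2     -sqrt(5)/2 - 1/2     0                          
  chi_4 (2d, j=2)            2             -sqrt(5)/2 - 1/2     -1/2 + sqrt(5)/2     0                          

Spot check: chi_4 (2d, j=2) on {s, sr, ..., sr^4} = 0.

Working: D_5 has order 2*5 = 10 with 4 conjugacy classes, hence 4 irreducibles. Sum of squared dims 1 + 1 + 4 + 4 = 10 = |G|. Linear characters come from the abelianisation; the 2-dimensional irreps have character r^k -> 2*cos(2*pi*j*k/5), reflections -> 0.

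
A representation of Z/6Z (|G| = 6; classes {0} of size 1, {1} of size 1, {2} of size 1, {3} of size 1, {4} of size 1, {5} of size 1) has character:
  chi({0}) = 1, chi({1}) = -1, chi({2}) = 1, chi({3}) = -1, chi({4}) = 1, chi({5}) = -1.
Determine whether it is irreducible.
Irreducible: <chi, chi> = 1.

Derivation: <chi, chi> = (1/|G|) sum_C |C| * |chi(C)|^2 = (1/6)[1*|1|^2 + 1*|-1|^2 + 1*|1|^2 + 1*|-1|^2 + 1*|1|^2 + 1*|-1|^2]
  = (1/6)[(1) + (1) + (1) + (1) + (1) + (1)] = 6/6 = 1.
(Exp terms are combined using exp(i*s)*conj(exp(i*t)) = exp(i*(s-t)), and sums of them are collapsed using the identity that for every m > 1 the m distinct m-th roots of unity sum to 0, e.g. 1 + exp(2*I*pi/3) + exp(-2*I*pi/3) = 0.)
A character is irreducible iff <chi, chi> = 1, so this representation is irreducible.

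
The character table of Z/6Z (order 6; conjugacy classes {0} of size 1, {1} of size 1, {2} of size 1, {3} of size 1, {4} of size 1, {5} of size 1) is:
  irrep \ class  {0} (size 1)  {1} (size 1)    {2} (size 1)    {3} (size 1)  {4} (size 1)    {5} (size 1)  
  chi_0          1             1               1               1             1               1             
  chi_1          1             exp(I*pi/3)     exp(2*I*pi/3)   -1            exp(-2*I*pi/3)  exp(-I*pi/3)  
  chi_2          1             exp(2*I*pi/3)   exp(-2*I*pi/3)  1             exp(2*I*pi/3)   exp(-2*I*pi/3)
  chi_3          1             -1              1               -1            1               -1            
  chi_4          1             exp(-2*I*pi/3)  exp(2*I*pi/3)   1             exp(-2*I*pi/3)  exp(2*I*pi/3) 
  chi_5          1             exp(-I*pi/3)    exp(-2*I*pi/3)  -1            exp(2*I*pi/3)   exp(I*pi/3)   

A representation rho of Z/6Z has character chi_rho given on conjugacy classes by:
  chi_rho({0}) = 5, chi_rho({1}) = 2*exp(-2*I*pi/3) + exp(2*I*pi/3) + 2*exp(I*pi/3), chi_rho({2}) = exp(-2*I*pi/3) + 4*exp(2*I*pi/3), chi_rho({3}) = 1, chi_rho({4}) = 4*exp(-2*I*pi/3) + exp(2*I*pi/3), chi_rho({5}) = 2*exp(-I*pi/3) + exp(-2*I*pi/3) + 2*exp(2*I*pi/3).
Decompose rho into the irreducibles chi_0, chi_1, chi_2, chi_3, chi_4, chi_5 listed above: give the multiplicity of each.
Multiplicities: chi_0: 0, chi_1: 2, chi_2: 1, chi_3: 0, chi_4: 2, chi_5: 0.

Solution. Use <chi_rho, chi> = (1/|G|) sum_C |C| * chi_rho(C) * conj(chi(C)) with |G| = 6 for each irreducible chi in the table:
  <chi_rho, chi_0> = (1/6)[1*(5)*conj(1) + 1*(2*exp(-2*I*pi/3) + exp(2*I*pi/3) + 2*exp(I*pi/3))*conj(1) + 1*(exp(-2*I*pi/3) + 4*exp(2*I*pi/3))*conj(1) + 1*(1)*conj(1) + 1*(4*exp(-2*I*pi/3) + exp(2*I*pi/3))*conj(1) + 1*(2*exp(-I*pi/3) + exp(-2*I*pi/3) + 2*exp(2*I*pi/3))*conj(1)]
      = (1/6)[(5) + (2*exp(-2*I*pi/3) + exp(2*I*pi/3) + 2*exp(I*pi/3)) + (exp(-2*I*pi/3) + 4*exp(2*I*pi/3)) + (1) + (4*exp(-2*I*pi/3) + exp(2*I*pi/3)) + (2*exp(-I*pi/3) + exp(-2*I*pi/3) + 2*exp(2*I*pi/3))] = 0/6 = 0
  <chi_rho, chi_1> = (1/6)[1*(5)*conj(1) + 1*(2*exp(-2*I*pi/3) + exp(2*I*pi/3) + 2*exp(I*pi/3))*conj(exp(I*pi/3)) + 1*(exp(-2*I*pi/3) + 4*exp(2*I*pi/3))*conj(exp(2*I*pi/3)) + 1*(1)*conj(-1) + 1*(4*exp(-2*I*pi/3) + exp(2*I*pi/3))*conj(exp(-2*I*pi/3)) + 1*(2*exp(-I*pi/3) + exp(-2*I*pi/3) + 2*exp(2*I*pi/3))*conj(exp(-I*pi/3))]
      = (1/6)[(5) + (exp(I*pi/3)) + (4 + exp(2*I*pi/3)) + (-1) + (4 + exp(-2*I*pi/3)) + (exp(-I*pi/3))] = 12/6 = 2
  <chi_rho, chi_2> = (1/6)[1*(5)*conj(1) + 1*(2*exp(-2*I*pi/3) + exp(2*I*pi/3) + 2*exp(I*pi/3))*conj(exp(2*I*pi/3)) + 1*(exp(-2*I*pi/3) + 4*exp(2*I*pi/3))*conj(exp(-2*I*pi/3)) + 1*(1)*conj(1) + 1*(4*exp(-2*I*pi/3) + exp(2*I*pi/3))*conj(exp(2*I*pi/3)) + 1*(2*exp(-I*pi/3) + exp(-2*I*pi/3) + 2*exp(2*I*pi/3))*conj(exp(-2*I*pi/3))]
      = (1/6)[(5) + (1) + (1 + 4*exp(-2*I*pi/3)) + (1) + (1 + 4*exp(2*I*pi/3)) + (1)] = 6/6 = 1
  <chi_rho, chi_3> = (1/6)[1*(5)*conj(1) + 1*(2*exp(-2*I*pi/3) + exp(2*I*pi/3) + 2*exp(I*pi/3))*conj(-1) + 1*(exp(-2*I*pi/3) + 4*exp(2*I*pi/3))*conj(1) + 1*(1)*conj(-1) + 1*(4*exp(-2*I*pi/3) + exp(2*I*pi/3))*conj(1) + 1*(2*exp(-I*pi/3) + exp(-2*I*pi/3) + 2*exp(2*I*pi/3))*conj(-1)]
      = (1/6)[(5) + (-2*exp(I*pi/3) - exp(2*I*pi/3) - 2*exp(-2*I*pi/3)) + (exp(-2*I*pi/3) + 4*exp(2*I*pi/3)) + (-1) + (4*exp(-2*I*pi/3) + exp(2*I*pi/3)) + (-2*exp(2*I*pi/3) - exp(-2*I*pi/3) - 2*exp(-I*pi/3))] = 0/6 = 0
  <chi_rho, chi_4> = (1/6)[1*(5)*conj(1) + 1*(2*exp(-2*I*pi/3) + exp(2*I*pi/3) + 2*exp(I*pi/3))*conj(exp(-2*I*pi/3)) + 1*(exp(-2*I*pi/3) + 4*exp(2*I*pi/3))*conj(exp(2*I*pi/3)) + 1*(1)*conj(1) + 1*(4*exp(-2*I*pi/3) + exp(2*I*pi/3))*conj(exp(-2*I*pi/3)) + 1*(2*exp(-I*pi/3) + exp(-2*I*pi/3) + 2*exp(2*I*pi/3))*conj(exp(2*I*pi/3))]
      = (1/6)[(5) + (exp(-2*I*pi/3)) + (4 + exp(2*I*pi/3)) + (1) + (4 + exp(-2*I*pi/3)) + (exp(2*I*pi/3))] = 12/6 = 2
  <chi_rho, chi_5> = (1/6)[1*(5)*conj(1) + 1*(2*exp(-2*I*pi/3) + exp(2*I*pi/3) + 2*exp(I*pi/3))*conj(exp(-I*pi/3)) + 1*(exp(-2*I*pi/3) + 4*exp(2*I*pi/3))*conj(exp(-2*I*pi/3)) + 1*(1)*conj(-1) + 1*(4*exp(-2*I*pi/3) + exp(2*I*pi/3))*conj(exp(2*I*pi/3)) + 1*(2*exp(-I*pi/3) + exp(-2*I*pi/3) + 2*exp(2*I*pi/3))*conj(exp(I*pi/3))]
      = (1/6)[(5) + (-1) + (1 + 4*exp(-2*I*pi/3)) + (-1) + (1 + 4*exp(2*I*pi/3)) + (-1)] = 0/6 = 0
(Exp terms are combined using exp(i*s)*conj(exp(i*t)) = exp(i*(s-t)), and sums of them are collapsed using the identity that for every m > 1 the m distinct m-th roots of unity sum to 0, e.g. 1 + exp(2*I*pi/3) + exp(-2*I*pi/3) = 0.)
Dimension check: dim(rho) = sum (mult * dim) = 0*1 + 2*1 + 1*1 + 0*1 + 2*1 + 0*1 = 5 = chi_rho(e) = 5.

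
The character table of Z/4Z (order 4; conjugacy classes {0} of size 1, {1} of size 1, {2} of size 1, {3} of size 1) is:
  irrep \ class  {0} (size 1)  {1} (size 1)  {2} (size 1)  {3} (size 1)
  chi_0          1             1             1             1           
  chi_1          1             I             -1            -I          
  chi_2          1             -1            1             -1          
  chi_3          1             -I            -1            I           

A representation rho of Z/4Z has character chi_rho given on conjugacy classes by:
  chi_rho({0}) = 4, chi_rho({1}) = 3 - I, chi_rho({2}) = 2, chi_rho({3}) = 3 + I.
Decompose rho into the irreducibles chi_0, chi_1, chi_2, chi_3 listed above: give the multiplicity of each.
Multiplicities: chi_0: 3, chi_1: 0, chi_2: 0, chi_3: 1.

Proof sketch: Use <chi_rho, chi> = (1/|G|) sum_C |C| * chi_rho(C) * conj(chi(C)) with |G| = 4 for each irreducible chi in the table:
  <chi_rho, chi_0> = (1/4)[1*(4)*conj(1) + 1*(3 - I)*conj(1) + 1*(2)*conj(1) + 1*(3 + I)*conj(1)]
      = (1/4)[(4) + (3 - I) + (2) + (3 + I)] = 12/4 = 3
  <chi_rho, chi_1> = (1/4)[1*(4)*conj(1) + 1*(3 - I)*conj(I) + 1*(2)*conj(-1) + 1*(3 + I)*conj(-I)]
      = (1/4)[(4) + (-1 - 3*I) + (-2) + (-1 + 3*I)] = 0/4 = 0
  <chi_rho, chi_2> = (1/4)[1*(4)*conj(1) + 1*(3 - I)*conj(-1) + 1*(2)*conj(1) + 1*(3 + I)*conj(-1)]
      = (1/4)[(4) + (-3 + I) + (2) + (-3 - I)] = 0/4 = 0
  <chi_rho, chi_3> = (1/4)[1*(4)*conj(1) + 1*(3 - I)*conj(-I) + 1*(2)*conj(-1) + 1*(3 + I)*conj(I)]
      = (1/4)[(4) + (1 + 3*I) + (-2) + (1 - 3*I)] = 4/4 = 1
(Exp terms are combined using exp(i*s)*conj(exp(i*t)) = exp(i*(s-t)), and sums of them are collapsed using the identity that for every m > 1 the m distinct m-th roots of unity sum to 0, e.g. 1 + exp(2*I*pi/3) + exp(-2*I*pi/3) = 0.)
Dimension check: dim(rho) = sum (mult * dim) = 3*1 + 0*1 + 0*1 + 1*1 = 4 = chi_rho(e) = 4.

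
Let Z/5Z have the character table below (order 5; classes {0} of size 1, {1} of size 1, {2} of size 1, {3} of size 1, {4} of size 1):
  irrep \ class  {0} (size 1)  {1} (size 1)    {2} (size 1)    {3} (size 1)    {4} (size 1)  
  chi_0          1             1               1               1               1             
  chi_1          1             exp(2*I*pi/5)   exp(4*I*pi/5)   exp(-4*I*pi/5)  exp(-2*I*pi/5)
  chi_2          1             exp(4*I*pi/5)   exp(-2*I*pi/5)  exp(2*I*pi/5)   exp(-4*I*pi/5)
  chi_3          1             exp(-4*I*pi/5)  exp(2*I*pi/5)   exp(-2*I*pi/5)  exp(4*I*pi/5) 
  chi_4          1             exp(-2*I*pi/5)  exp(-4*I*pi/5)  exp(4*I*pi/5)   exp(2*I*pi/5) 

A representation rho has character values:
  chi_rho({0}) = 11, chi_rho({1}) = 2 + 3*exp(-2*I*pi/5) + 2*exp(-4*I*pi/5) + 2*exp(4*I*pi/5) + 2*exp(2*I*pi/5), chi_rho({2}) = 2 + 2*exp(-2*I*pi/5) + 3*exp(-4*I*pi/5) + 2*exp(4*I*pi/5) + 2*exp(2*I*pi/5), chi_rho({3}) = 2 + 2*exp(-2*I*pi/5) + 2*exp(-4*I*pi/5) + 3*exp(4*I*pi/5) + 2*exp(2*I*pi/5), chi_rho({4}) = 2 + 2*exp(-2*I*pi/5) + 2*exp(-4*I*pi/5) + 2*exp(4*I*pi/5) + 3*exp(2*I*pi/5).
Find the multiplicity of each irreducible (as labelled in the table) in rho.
Multiplicities: chi_0: 2, chi_1: 2, chi_2: 2, chi_3: 2, chi_4: 3.

Proof sketch: Use <chi_rho, chi> = (1/|G|) sum_C |C| * chi_rho(C) * conj(chi(C)) with |G| = 5 for each irreducible chi in the table:
  <chi_rho, chi_0> = (1/5)[1*(11)*conj(1) + 1*(2 + 3*exp(-2*I*pi/5) + 2*exp(-4*I*pi/5) + 2*exp(4*I*pi/5) + 2*exp(2*I*pi/5))*conj(1) + 1*(2 + 2*exp(-2*I*pi/5) + 3*exp(-4*I*pi/5) + 2*exp(4*I*pi/5) + 2*exp(2*I*pi/5))*conj(1) + 1*(2 + 2*exp(-2*I*pi/5) + 2*exp(-4*I*pi/5) + 3*exp(4*I*pi/5) + 2*exp(2*I*pi/5))*conj(1) + 1*(2 + 2*exp(-2*I*pi/5) + 2*exp(-4*I*pi/5) + 2*exp(4*I*pi/5) + 3*exp(2*I*pi/5))*conj(1)]
      = (1/5)[(11) + (2 + 3*exp(-2*I*pi/5) + 2*exp(-4*I*pi/5) + 2*exp(4*I*pi/5) + 2*exp(2*I*pi/5)) + (2 + 2*exp(-2*I*pi/5) + 3*exp(-4*I*pi/5) + 2*exp(4*I*pi/5) + 2*exp(2*I*pi/5)) + (2 + 2*exp(-2*I*pi/5) + 2*exp(-4*I*pi/5) + 3*exp(4*I*pi/5) + 2*exp(2*I*pi/5)) + (2 + 2*exp(-2*I*pi/5) + 2*exp(-4*I*pi/5) + 2*exp(4*I*pi/5) + 3*exp(2*I*pi/5))] = 10/5 = 2
  <chi_rho, chi_1> = (1/5)[1*(11)*conj(1) + 1*(2 + 3*exp(-2*I*pi/5) + 2*exp(-4*I*pi/5) + 2*exp(4*I*pi/5) + 2*exp(2*I*pi/5))*conj(exp(2*I*pi/5)) + 1*(2 + 2*exp(-2*I*pi/5) + 3*exp(-4*I*pi/5) + 2*exp(4*I*pi/5) + 2*exp(2*I*pi/5))*conj(exp(4*I*pi/5)) + 1*(2 + 2*exp(-2*I*pi/5) + 2*exp(-4*I*pi/5) + 3*exp(4*I*pi/5) + 2*exp(2*I*pi/5))*conj(exp(-4*I*pi/5)) + 1*(2 + 2*exp(-2*I*pi/5) + 2*exp(-4*I*pi/5) + 2*exp(4*I*pi/5) + 3*exp(2*I*pi/5))*conj(exp(-2*I*pi/5))]
      = (1/5)[(11) + (2 + 2*exp(-2*I*pi/5) + 3*exp(-4*I*pi/5) + 2*exp(4*I*pi/5) + 2*exp(2*I*pi/5)) + (2 + 2*exp(-2*I*pi/5) + 2*exp(-4*I*pi/5) + 2*exp(4*I*pi/5) + 3*exp(2*I*pi/5)) + (2 + 3*exp(-2*I*pi/5) + 2*exp(-4*I*pi/5) + 2*exp(4*I*pi/5) + 2*exp(2*I*pi/5)) + (2 + 2*exp(-2*I*pi/5) + 2*exp(-4*I*pi/5) + 3*exp(4*I*pi/5) + 2*exp(2*I*pi/5))] = 10/5 = 2
  <chi_rho, chi_2> = (1/5)[1*(11)*conj(1) + 1*(2 + 3*exp(-2*I*pi/5) + 2*exp(-4*I*pi/5) + 2*exp(4*I*pi/5) + 2*exp(2*I*pi/5))*conj(exp(4*I*pi/5)) + 1*(2 + 2*exp(-2*I*pi/5) + 3*exp(-4*I*pi/5) + 2*exp(4*I*pi/5) + 2*exp(2*I*pi/5))*conj(exp(-2*I*pi/5)) + 1*(2 + 2*exp(-2*I*pi/5) + 2*exp(-4*I*pi/5) + 3*exp(4*I*pi/5) + 2*exp(2*I*pi/5))*conj(exp(2*I*pi/5)) + 1*(2 + 2*exp(-2*I*pi/5) + 2*exp(-4*I*pi/5) + 2*exp(4*I*pi/5) + 3*exp(2*I*pi/5))*conj(exp(-4*I*pi/5))]
      = (1/5)[(11) + (2 + 2*exp(-2*I*pi/5) + 2*exp(-4*I*pi/5) + 3*exp(4*I*pi/5) + 2*exp(2*I*pi/5)) + (2 + 3*exp(-2*I*pi/5) + 2*exp(-4*I*pi/5) + 2*exp(4*I*pi/5) + 2*exp(2*I*pi/5)) + (2 + 2*exp(-2*I*pi/5) + 2*exp(-4*I*pi/5) + 2*exp(4*I*pi/5) + 3*exp(2*I*pi/5)) + (2 + 2*exp(-2*I*pi/5) + 3*exp(-4*I*pi/5) + 2*exp(4*I*pi/5) + 2*exp(2*I*pi/5))] = 10/5 = 2
  <chi_rho, chi_3> = (1/5)[1*(11)*conj(1) + 1*(2 + 3*exp(-2*I*pi/5) + 2*exp(-4*I*pi/5) + 2*exp(4*I*pi/5) + 2*exp(2*I*pi/5))*conj(exp(-4*I*pi/5)) + 1*(2 + 2*exp(-2*I*pi/5) + 3*exp(-4*I*pi/5) + 2*exp(4*I*pi/5) + 2*exp(2*I*pi/5))*conj(exp(2*I*pi/5)) + 1*(2 + 2*exp(-2*I*pi/5) + 2*exp(-4*I*pi/5) + 3*exp(4*I*pi/5) + 2*exp(2*I*pi/5))*conj(exp(-2*I*pi/5)) + 1*(2 + 2*exp(-2*I*pi/5) + 2*exp(-4*I*pi/5) + 2*exp(4*I*pi/5) + 3*exp(2*I*pi/5))*conj(exp(4*I*pi/5))]
      = (1/5)[(11) + (2 + 2*exp(-2*I*pi/5) + 2*exp(-4*I*pi/5) + 2*exp(4*I*pi/5) + 3*exp(2*I*pi/5)) + (2 + 2*exp(-2*I*pi/5) + 2*exp(-4*I*pi/5) + 3*exp(4*I*pi/5) + 2*exp(2*I*pi/5)) + (2 + 2*exp(-2*I*pi/5) + 3*exp(-4*I*pi/5) + 2*exp(4*I*pi/5) + 2*exp(2*I*pi/5)) + (2 + 3*exp(-2*I*pi/5) + 2*exp(-4*I*pi/5) + 2*exp(4*I*pi/5) + 2*exp(2*I*pi/5))] = 10/5 = 2
  <chi_rho, chi_4> = (1/5)[1*(11)*conj(1) + 1*(2 + 3*exp(-2*I*pi/5) + 2*exp(-4*I*pi/5) + 2*exp(4*I*pi/5) + 2*exp(2*I*pi/5))*conj(exp(-2*I*pi/5)) + 1*(2 + 2*exp(-2*I*pi/5) + 3*exp(-4*I*pi/5) + 2*exp(4*I*pi/5) + 2*exp(2*I*pi/5))*conj(exp(-4*I*pi/5)) + 1*(2 + 2*exp(-2*I*pi/5) + 2*exp(-4*I*pi/5) + 3*exp(4*I*pi/5) + 2*exp(2*I*pi/5))*conj(exp(4*I*pi/5)) + 1*(2 + 2*exp(-2*I*pi/5) + 2*exp(-4*I*pi/5) + 2*exp(4*I*pi/5) + 3*exp(2*I*pi/5))*conj(exp(2*I*pi/5))]
      = (1/5)[(11) + (1) + (1) + (1) + (1)] = 15/5 = 3
(Exp terms are combined using exp(i*s)*conj(exp(i*t)) = exp(i*(s-t)), and sums of them are collapsed using the identity that for every m > 1 the m distinct m-th roots of unity sum to 0, e.g. 1 + exp(2*I*pi/3) + exp(-2*I*pi/3) = 0.)
Dimension check: dim(rho) = sum (mult * dim) = 2*1 + 2*1 + 2*1 + 2*1 + 3*1 = 11 = chi_rho(e) = 11.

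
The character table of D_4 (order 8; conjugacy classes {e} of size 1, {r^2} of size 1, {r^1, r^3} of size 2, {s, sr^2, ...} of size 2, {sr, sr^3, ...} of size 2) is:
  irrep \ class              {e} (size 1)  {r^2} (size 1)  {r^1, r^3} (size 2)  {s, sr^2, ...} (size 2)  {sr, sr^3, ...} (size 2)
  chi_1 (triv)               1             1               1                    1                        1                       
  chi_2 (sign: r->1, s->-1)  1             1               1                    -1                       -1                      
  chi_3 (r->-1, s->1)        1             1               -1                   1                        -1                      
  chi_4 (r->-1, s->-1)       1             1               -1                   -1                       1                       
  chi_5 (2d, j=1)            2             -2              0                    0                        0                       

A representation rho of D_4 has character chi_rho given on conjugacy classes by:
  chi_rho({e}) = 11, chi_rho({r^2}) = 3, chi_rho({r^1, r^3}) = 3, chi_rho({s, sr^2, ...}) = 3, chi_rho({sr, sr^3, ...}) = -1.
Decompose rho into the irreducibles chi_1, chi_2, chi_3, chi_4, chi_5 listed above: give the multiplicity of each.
Multiplicities: chi_1: 3, chi_2: 2, chi_3: 2, chi_4: 0, chi_5: 2.

Explanation: Use <chi_rho, chi> = (1/|G|) sum_C |C| * chi_rho(C) * conj(chi(C)) with |G| = 8 for each irreducible chi in the table:
  <chi_rho, chi_1> = (1/8)[1*(11)*conj(1) + 1*(3)*conj(1) + 2*(3)*conj(1) + 2*(3)*conj(1) + 2*(-1)*conj(1)]
      = (1/8)[(11) + (3) + (6) + (6) + (-2)] = 24/8 = 3
  <chi_rho, chi_2> = (1/8)[1*(11)*conj(1) + 1*(3)*conj(1) + 2*(3)*conj(1) + 2*(3)*conj(-1) + 2*(-1)*conj(-1)]
      = (1/8)[(11) + (3) + (6) + (-6) + (2)] = 16/8 = 2
  <chi_rho, chi_3> = (1/8)[1*(11)*conj(1) + 1*(3)*conj(1) + 2*(3)*conj(-1) + 2*(3)*conj(1) + 2*(-1)*conj(-1)]
      = (1/8)[(11) + (3) + (-6) + (6) + (2)] = 16/8 = 2
  <chi_rho, chi_4> = (1/8)[1*(11)*conj(1) + 1*(3)*conj(1) + 2*(3)*conj(-1) + 2*(3)*conj(-1) + 2*(-1)*conj(1)]
      = (1/8)[(11) + (3) + (-6) + (-6) + (-2)] = 0/8 = 0
  <chi_rho, chi_5> = (1/8)[1*(11)*conj(2) + 1*(3)*conj(-2) + 2*(3)*conj(0) + 2*(3)*conj(0) + 2*(-1)*conj(0)]
      = (1/8)[(22) + (-6) + (0) + (0) + (0)] = 16/8 = 2
Dimension check: dim(rho) = sum (mult * dim) = 3*1 + 2*1 + 2*1 + 0*1 + 2*2 = 11 = chi_rho(e) = 11.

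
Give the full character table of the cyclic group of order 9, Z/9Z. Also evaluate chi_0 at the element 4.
Character table of Z/9Z (irreps indexed chi_0,...,chi_8 with chi_k(m) = zeta_9^(k*m), zeta_9 = exp(2*pi*i/9)):
  irrep \ class  {0} (size 1)  {1} (size 1)    {2} (size 1)    {3} (size 1)    {4} (size 1)    {5} (size 1)    {6} (size 1)    {7} (size 1)    {8} (size 1)  
  chi_0          1             1               1               1               1               1               1               1               1             
  chi_1          1             exp(2*I*pi/9)   exp(4*I*pi/9)   exp(2*I*pi/3)   exp(8*I*pi/9)   exp(-8*I*pi/9)  exp(-2*I*pi/3)  exp(-4*I*pi/9)  exp(-2*I*pi/9)
  chi_2          1             exp(4*I*pi/9)   exp(8*I*pi/9)   exp(-2*I*pi/3)  exp(-2*I*pi/9)  exp(2*I*pi/9)   exp(2*I*pi/3)   exp(-8*I*pi/9)  exp(-4*I*pi/9)
  chi_3          1             exp(2*I*pi/3)   exp(-2*I*pi/3)  1               exp(2*I*pi/3)   exp(-2*I*pi/3)  1               exp(2*I*pi/3)   exp(-2*I*pi/3)
  chi_4          1             exp(8*I*pi/9)   exp(-2*I*pi/9)  exp(2*I*pi/3)   exp(-4*I*pi/9)  exp(4*I*pi/9)   exp(-2*I*pi/3)  exp(2*I*pi/9)   exp(-8*I*pi/9)
  chi_5          1             exp(-8*I*pi/9)  exp(2*I*pi/9)   exp(-2*I*pi/3)  exp(4*I*pi/9)   exp(-4*I*pi/9)  exp(2*I*pi/3)   exp(-2*I*pi/9)  exp(8*I*pi/9) 
  chi_6          1             exp(-2*I*pi/3)  exp(2*I*pi/3)   1               exp(-2*I*pi/3)  exp(2*I*pi/3)   1               exp(-2*I*pi/3)  exp(2*I*pi/3) 
  chi_7          1             exp(-4*I*pi/9)  exp(-8*I*pi/9)  exp(2*I*pi/3)   exp(2*I*pi/9)   exp(-2*I*pi/9)  exp(-2*I*pi/3)  exp(8*I*pi/9)   exp(4*I*pi/9) 
  chi_8          1             exp(-2*I*pi/9)  exp(-4*I*pi/9)  exp(-2*I*pi/3)  exp(-8*I*pi/9)  exp(8*I*pi/9)   exp(2*I*pi/3)   exp(4*I*pi/9)   exp(2*I*pi/9) 

Spot check: chi_0(4) = zeta_9^(0*4) = zeta_9^0 = 1.

Solution. Z/9Z is abelian, so all 9 irreducible complex representations are 1-dimensional. They are given by chi_k(m) = zeta_9^(k*m) for k = 0,...,8. Row orthogonality: sum_m chi_k(m) conj(chi_l(m)) = 9 * [k = l].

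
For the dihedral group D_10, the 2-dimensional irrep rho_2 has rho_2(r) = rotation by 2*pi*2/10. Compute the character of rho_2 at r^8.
chi_{rho_2}(r^8) = 2*cos(2*pi*2*8/10) = -sqrt(5)/2 - 1/2

Reasoning: rho_2(r^8) is rotation by angle 2*pi*2*8/10, whose trace is 2*cos(2*pi*2*8/10) = -sqrt(5)/2 - 1/2.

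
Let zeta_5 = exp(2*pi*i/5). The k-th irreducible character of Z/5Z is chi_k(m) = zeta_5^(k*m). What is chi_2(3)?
chi_2(3) = zeta_5^6 = exp(2*I*pi/5)

Argument: chi_2(3) = zeta_5^(2*3) = zeta_5^6. Since zeta_5^5 = 1, this equals zeta_5^1 = exp(2*pi*i*1/5) = exp(2*I*pi/5).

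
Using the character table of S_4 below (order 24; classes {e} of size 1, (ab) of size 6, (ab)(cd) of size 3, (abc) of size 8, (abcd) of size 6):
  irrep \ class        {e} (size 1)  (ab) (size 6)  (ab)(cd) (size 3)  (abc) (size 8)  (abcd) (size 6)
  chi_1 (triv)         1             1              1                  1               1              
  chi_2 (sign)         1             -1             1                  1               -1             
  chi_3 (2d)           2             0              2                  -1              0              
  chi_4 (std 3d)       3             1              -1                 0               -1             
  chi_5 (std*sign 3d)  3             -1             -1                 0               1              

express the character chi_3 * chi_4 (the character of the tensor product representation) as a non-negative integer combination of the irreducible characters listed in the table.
chi_3 tensor chi_4 = chi_4 + chi_5 (all other irreducibles have multiplicity 0).

Justification: The character of a tensor product is the pointwise product (chi_3 * chi_4)(C) = chi_3(C) * chi_4(C):
  {e}: (2)*(3), (ab): (0)*(1), (ab)(cd): (2)*(-1), (abc): (-1)*(0), (abcd): (0)*(-1)
so (chi_3 * chi_4) takes values
  {e} -> 6, (ab) -> 0, (ab)(cd) -> -2, (abc) -> 0, (abcd) -> 0.
Now take the inner product of this character with each irreducible chi from the table, <chi_3*chi_4, chi> = (1/24) sum_C |C| (chi_3*chi_4)(C) conj(chi(C)):
  <chi_3*chi_4, chi_1> = (1/24)[1*(6)*conj(1) + 6*(0)*conj(1) + 3*(-2)*conj(1) + 8*(0)*conj(1) + 6*(0)*conj(1)]
      = (1/24)[(6) + (0) + (-6) + (0) + (0)] = 0/24 = 0
  <chi_3*chi_4, chi_2> = (1/24)[1*(6)*conj(1) + 6*(0)*conj(-1) + 3*(-2)*conj(1) + 8*(0)*conj(1) + 6*(0)*conj(-1)]
      = (1/24)[(6) + (0) + (-6) + (0) + (0)] = 0/24 = 0
  <chi_3*chi_4, chi_3> = (1/24)[1*(6)*conj(2) + 6*(0)*conj(0) + 3*(-2)*conj(2) + 8*(0)*conj(-1) + 6*(0)*conj(0)]
      = (1/24)[(12) + (0) + (-12) + (0) + (0)] = 0/24 = 0
  <chi_3*chi_4, chi_4> = (1/24)[1*(6)*conj(3) + 6*(0)*conj(1) + 3*(-2)*conj(-1) + 8*(0)*conj(0) + 6*(0)*conj(-1)]
      = (1/24)[(18) + (0) + (6) + (0) + (0)] = 24/24 = 1
  <chi_3*chi_4, chi_5> = (1/24)[1*(6)*conj(3) + 6*(0)*conj(-1) + 3*(-2)*conj(-1) + 8*(0)*conj(0) + 6*(0)*conj(1)]
      = (1/24)[(18) + (0) + (6) + (0) + (0)] = 24/24 = 1
Hence the multiplicities are chi_4: 1, chi_5: 1. Dimension check: dim(chi_3)*dim(chi_4) = 2*3 = 6 and sum (mult * dim) = 1*3 + 1*3 = 6.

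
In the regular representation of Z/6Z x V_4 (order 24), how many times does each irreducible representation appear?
Each irreducible V_i of dimension d_i appears with multiplicity d_i, i.e. rho_reg = (direct sum over all irreducibles V_i) d_i V_i. The irreducible dimensions for Z/6Z x V_4 are 1, 1, 1, 1, 1, 1, 1, 1, 1, 1, 1, 1, 1, 1, 1, 1, 1, 1, 1, 1, 1, 1, 1, 1: 24 irreducibles of dimension 1, each with multiplicity 1. Total dimension 24*1*1 = 24 = |G|.

Solution. General theorem: in the regular representation of a finite group G, each irreducible appears with multiplicity equal to its dimension. Check: dim(rho_reg) = sum d_i^2 = 1 + 1 + 1 + 1 + 1 + 1 + 1 + 1 + 1 + 1 + 1 + 1 + 1 + 1 + 1 + 1 + 1 + 1 + 1 + 1 + 1 + 1 + 1 + 1 = 24 = |G|.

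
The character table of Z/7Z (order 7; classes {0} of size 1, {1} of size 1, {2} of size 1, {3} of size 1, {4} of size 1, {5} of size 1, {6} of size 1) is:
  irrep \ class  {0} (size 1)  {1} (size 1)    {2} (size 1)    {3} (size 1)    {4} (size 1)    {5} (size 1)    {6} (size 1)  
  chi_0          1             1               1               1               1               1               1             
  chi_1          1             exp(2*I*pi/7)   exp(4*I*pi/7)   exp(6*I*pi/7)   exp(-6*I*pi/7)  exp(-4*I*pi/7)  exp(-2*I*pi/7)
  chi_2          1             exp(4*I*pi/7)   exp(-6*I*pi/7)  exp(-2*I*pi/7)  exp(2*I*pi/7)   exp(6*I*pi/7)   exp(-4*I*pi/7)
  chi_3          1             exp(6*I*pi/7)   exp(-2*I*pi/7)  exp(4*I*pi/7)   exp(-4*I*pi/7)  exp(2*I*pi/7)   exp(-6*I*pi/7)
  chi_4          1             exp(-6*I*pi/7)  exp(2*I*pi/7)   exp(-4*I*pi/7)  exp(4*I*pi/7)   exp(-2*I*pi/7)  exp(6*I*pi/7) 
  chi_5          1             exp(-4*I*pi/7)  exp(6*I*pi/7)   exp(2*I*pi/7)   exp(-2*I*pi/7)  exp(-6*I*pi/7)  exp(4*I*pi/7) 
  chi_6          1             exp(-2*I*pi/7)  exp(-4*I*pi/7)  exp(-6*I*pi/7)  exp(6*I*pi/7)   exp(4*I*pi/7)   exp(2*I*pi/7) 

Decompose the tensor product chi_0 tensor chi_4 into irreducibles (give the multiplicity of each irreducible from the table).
chi_0 tensor chi_4 = chi_4 (all other irreducibles have multiplicity 0).

Justification: The character of a tensor product is the pointwise product (chi_0 * chi_4)(C) = chi_0(C) * chi_4(C):
  {0}: (1)*(1), {1}: (1)*(exp(-6*I*pi/7)), {2}: (1)*(exp(2*I*pi/7)), {3}: (1)*(exp(-4*I*pi/7)), {4}: (1)*(exp(4*I*pi/7)), {5}: (1)*(exp(-2*I*pi/7)), {6}: (1)*(exp(6*I*pi/7))
so (chi_0 * chi_4) takes values
  {0} -> 1, {1} -> exp(-6*I*pi/7), {2} -> exp(2*I*pi/7), {3} -> exp(-4*I*pi/7), {4} -> exp(4*I*pi/7), {5} -> exp(-2*I*pi/7), {6} -> exp(6*I*pi/7).
Now take the inner product of this character with each irreducible chi from the table, <chi_0*chi_4, chi> = (1/7) sum_C |C| (chi_0*chi_4)(C) conj(chi(C)):
  <chi_0*chi_4, chi_0> = (1/7)[1*(1)*conj(1) + 1*(exp(-6*I*pi/7))*conj(1) + 1*(exp(2*I*pi/7))*conj(1) + 1*(exp(-4*I*pi/7))*conj(1) + 1*(exp(4*I*pi/7))*conj(1) + 1*(exp(-2*I*pi/7))*conj(1) + 1*(exp(6*I*pi/7))*conj(1)]
      = (1/7)[(1) + (exp(-6*I*pi/7)) + (exp(2*I*pi/7)) + (exp(-4*I*pi/7)) + (exp(4*I*pi/7)) + (exp(-2*I*pi/7)) + (exp(6*I*pi/7))] = 0/7 = 0
  <chi_0*chi_4, chi_1> = (1/7)[1*(1)*conj(1) + 1*(exp(-6*I*pi/7))*conj(exp(2*I*pi/7)) + 1*(exp(2*I*pi/7))*conj(exp(4*I*pi/7)) + 1*(exp(-4*I*pi/7))*conj(exp(6*I*pi/7)) + 1*(exp(4*I*pi/7))*conj(exp(-6*I*pi/7)) + 1*(exp(-2*I*pi/7))*conj(exp(-4*I*pi/7)) + 1*(exp(6*I*pi/7))*conj(exp(-2*I*pi/7))]
      = (1/7)[(1) + (exp(6*I*pi/7)) + (exp(-2*I*pi/7)) + (exp(4*I*pi/7)) + (exp(-4*I*pi/7)) + (exp(2*I*pi/7)) + (exp(-6*I*pi/7))] = 0/7 = 0
  <chi_0*chi_4, chi_2> = (1/7)[1*(1)*conj(1) + 1*(exp(-6*I*pi/7))*conj(exp(4*I*pi/7)) + 1*(exp(2*I*pi/7))*conj(exp(-6*I*pi/7)) + 1*(exp(-4*I*pi/7))*conj(exp(-2*I*pi/7)) + 1*(exp(4*I*pi/7))*conj(exp(2*I*pi/7)) + 1*(exp(-2*I*pi/7))*conj(exp(6*I*pi/7)) + 1*(exp(6*I*pi/7))*conj(exp(-4*I*pi/7))]
      = (1/7)[(1) + (exp(4*I*pi/7)) + (exp(-6*I*pi/7)) + (exp(-2*I*pi/7)) + (exp(2*I*pi/7)) + (exp(6*I*pi/7)) + (exp(-4*I*pi/7))] = 0/7 = 0
  <chi_0*chi_4, chi_3> = (1/7)[1*(1)*conj(1) + 1*(exp(-6*I*pi/7))*conj(exp(6*I*pi/7)) + 1*(exp(2*I*pi/7))*conj(exp(-2*I*pi/7)) + 1*(exp(-4*I*pi/7))*conj(exp(4*I*pi/7)) + 1*(exp(4*I*pi/7))*conj(exp(-4*I*pi/7)) + 1*(exp(-2*I*pi/7))*conj(exp(2*I*pi/7)) + 1*(exp(6*I*pi/7))*conj(exp(-6*I*pi/7))]
      = (1/7)[(1) + (exp(2*I*pi/7)) + (exp(4*I*pi/7)) + (exp(6*I*pi/7)) + (exp(-6*I*pi/7)) + (exp(-4*I*pi/7)) + (exp(-2*I*pi/7))] = 0/7 = 0
  <chi_0*chi_4, chi_4> = (1/7)[1*(1)*conj(1) + 1*(exp(-6*I*pi/7))*conj(exp(-6*I*pi/7)) + 1*(exp(2*I*pi/7))*conj(exp(2*I*pi/7)) + 1*(exp(-4*I*pi/7))*conj(exp(-4*I*pi/7)) + 1*(exp(4*I*pi/7))*conj(exp(4*I*pi/7)) + 1*(exp(-2*I*pi/7))*conj(exp(-2*I*pi/7)) + 1*(exp(6*I*pi/7))*conj(exp(6*I*pi/7))]
      = (1/7)[(1) + (1) + (1) + (1) + (1) + (1) + (1)] = 7/7 = 1
  <chi_0*chi_4, chi_5> = (1/7)[1*(1)*conj(1) + 1*(exp(-6*I*pi/7))*conj(exp(-4*I*pi/7)) + 1*(exp(2*I*pi/7))*conj(exp(6*I*pi/7)) + 1*(exp(-4*I*pi/7))*conj(exp(2*I*pi/7)) + 1*(exp(4*I*pi/7))*conj(exp(-2*I*pi/7)) + 1*(exp(-2*I*pi/7))*conj(exp(-6*I*pi/7)) + 1*(exp(6*I*pi/7))*conj(exp(4*I*pi/7))]
      = (1/7)[(1) + (exp(-2*I*pi/7)) + (exp(-4*I*pi/7)) + (exp(-6*I*pi/7)) + (exp(6*I*pi/7)) + (exp(4*I*pi/7)) + (exp(2*I*pi/7))] = 0/7 = 0
  <chi_0*chi_4, chi_6> = (1/7)[1*(1)*conj(1) + 1*(exp(-6*I*pi/7))*conj(exp(-2*I*pi/7)) + 1*(exp(2*I*pi/7))*conj(exp(-4*I*pi/7)) + 1*(exp(-4*I*pi/7))*conj(exp(-6*I*pi/7)) + 1*(exp(4*I*pi/7))*conj(exp(6*I*pi/7)) + 1*(exp(-2*I*pi/7))*conj(exp(4*I*pi/7)) + 1*(exp(6*I*pi/7))*conj(exp(2*I*pi/7))]
      = (1/7)[(1) + (exp(-4*I*pi/7)) + (exp(6*I*pi/7)) + (exp(2*I*pi/7)) + (exp(-2*I*pi/7)) + (exp(-6*I*pi/7)) + (exp(4*I*pi/7))] = 0/7 = 0
(Exp terms are combined using exp(i*s)*conj(exp(i*t)) = exp(i*(s-t)), and sums of them are collapsed using the identity that for every m > 1 the m distinct m-th roots of unity sum to 0, e.g. 1 + exp(2*I*pi/3) + exp(-2*I*pi/3) = 0.)
Hence the multiplicities are chi_4: 1. Dimension check: dim(chi_0)*dim(chi_4) = 1*1 = 1 and sum (mult * dim) = 1*1 = 1.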